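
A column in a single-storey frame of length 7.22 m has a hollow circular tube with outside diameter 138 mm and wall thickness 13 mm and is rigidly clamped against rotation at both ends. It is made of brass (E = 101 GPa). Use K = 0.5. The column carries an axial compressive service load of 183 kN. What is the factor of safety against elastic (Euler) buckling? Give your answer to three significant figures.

Inner diameter d_i = 138 − 2×13 = 112.0 mm
I = π(d_o⁴ − d_i⁴)/64 = π(138⁴ − 112.0⁴)/64 = 1.008×10^7 mm⁴
I = 1.008×10^7 mm⁴ = 1.008×10^-5 m⁴
Effective length L_e = K·L = 0.5 × 7.22 = 3.610 m
P_cr = π²EI / L_e² = π² × 101×10⁹ × 1.008×10^-5 / 3.610² = 7.709×10^5 N
Factor of safety n = P_cr / P = 770.92 / 183 = 4.21

n ≈ 4.21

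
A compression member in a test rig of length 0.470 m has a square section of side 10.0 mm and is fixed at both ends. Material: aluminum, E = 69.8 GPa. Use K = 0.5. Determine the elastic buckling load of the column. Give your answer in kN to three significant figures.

I = a⁴/12 = 10.0⁴/12 = 833.3 mm⁴
I = 833.3 mm⁴ = 8.333×10^-10 m⁴
Effective length L_e = K·L = 0.5 × 0.470 = 0.2350 m
P_cr = π²EI / L_e² = π² × 69.8×10⁹ × 8.333×10^-10 / 0.2350² = 1.040×10^4 N

P_cr ≈ 10.4 kN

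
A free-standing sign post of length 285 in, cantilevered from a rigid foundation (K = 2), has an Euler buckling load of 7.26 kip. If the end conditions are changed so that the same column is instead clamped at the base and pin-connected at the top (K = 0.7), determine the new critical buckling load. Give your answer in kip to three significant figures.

P_cr ∝ 1/K², so P_cr,new = P_cr,old × (K_old/K_new)² = 7.26 × (2/0.7)²
= 7.26 × 8.163 = 59.3 kip

P_cr ≈ 59.3 kip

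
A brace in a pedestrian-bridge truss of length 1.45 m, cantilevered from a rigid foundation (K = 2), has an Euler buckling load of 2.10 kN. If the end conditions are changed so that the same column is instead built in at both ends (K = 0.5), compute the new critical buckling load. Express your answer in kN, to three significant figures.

P_cr ∝ 1/K², so P_cr,new = P_cr,old × (K_old/K_new)² = 2.10 × (2/0.5)²
= 2.10 × 16.00 = 33.6 kN

P_cr ≈ 33.6 kN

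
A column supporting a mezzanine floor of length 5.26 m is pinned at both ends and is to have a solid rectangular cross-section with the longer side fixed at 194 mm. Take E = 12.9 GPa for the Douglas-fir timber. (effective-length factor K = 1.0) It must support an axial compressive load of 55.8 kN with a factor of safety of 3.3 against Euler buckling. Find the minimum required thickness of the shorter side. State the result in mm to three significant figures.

b ≈ 135 mm

Required P_cr = n·P = 3.3 × 55.8 = 184.1 kN
L_e = K·L = 1 × 5.26 = 5.260 m
Required I = P_cr·L_e²/(π²E) = 1.841×10^5 × 5.260² / (π² × 1.29×10^10) = 4.002×10^-5 m⁴
I_req = 4.002×10^7 mm⁴
Rectangle, weak axis: I_min = h·b³/12 with h = 194 mm fixed  ⇒  b = (12I/h)^(1/3) = 135 mm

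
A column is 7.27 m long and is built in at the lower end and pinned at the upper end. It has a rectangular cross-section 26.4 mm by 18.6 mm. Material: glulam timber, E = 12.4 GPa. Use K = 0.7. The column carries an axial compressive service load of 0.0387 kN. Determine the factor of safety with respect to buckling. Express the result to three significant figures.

Buckling occurs about the weak axis: I_min = h·b³/12 with b = 18.6 mm (the shorter side).
I_min = 26.4×18.6³/12 = 1.416×10^4 mm⁴
I = 1.416×10^4 mm⁴ = 1.416×10^-8 m⁴
Effective length L_e = K·L = 0.7 × 7.27 = 5.089 m
P_cr = π²EI / L_e² = π² × 12.4×10⁹ × 1.416×10^-8 / 5.089² = 66.90 N
Factor of safety n = P_cr / P = 0.066899 / 0.0387 = 1.73

n ≈ 1.73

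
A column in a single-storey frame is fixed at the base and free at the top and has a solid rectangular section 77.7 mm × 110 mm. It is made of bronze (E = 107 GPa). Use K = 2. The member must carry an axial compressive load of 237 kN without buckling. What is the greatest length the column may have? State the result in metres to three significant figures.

Buckling occurs about the weak axis: I_min = h·b³/12 with b = 77.7 mm (the shorter side).
I_min = 110×77.7³/12 = 4.300×10^6 mm⁴
I = 4.300×10^-6 m⁴
At the buckling limit P_cr = P = 2.370×10^5 N
From P_cr = π²EI/(K·L)²:  L = (1/K)·√(π²EI/P_cr) = (1/2)·√(π²×1.07×10^11×4.300×10^-6/2.370×10^5)
L = 2.19 m

L_max ≈ 2.19 m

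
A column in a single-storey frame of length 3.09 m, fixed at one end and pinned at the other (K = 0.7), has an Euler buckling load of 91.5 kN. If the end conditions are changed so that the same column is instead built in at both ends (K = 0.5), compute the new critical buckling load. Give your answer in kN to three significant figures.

P_cr ∝ 1/K², so P_cr,new = P_cr,old × (K_old/K_new)² = 91.5 × (0.7/0.5)²
= 91.5 × 1.960 = 179 kN

P_cr ≈ 179 kN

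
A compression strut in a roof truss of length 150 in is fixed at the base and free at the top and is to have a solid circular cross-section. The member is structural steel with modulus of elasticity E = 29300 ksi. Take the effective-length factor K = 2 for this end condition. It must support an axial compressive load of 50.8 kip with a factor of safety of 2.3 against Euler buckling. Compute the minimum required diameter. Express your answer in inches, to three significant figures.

Required P_cr = n·P = 2.3 × 50.8 = 116.8 kip
L_e = K·L = 2 × 150 = 300.0 in
Required I = P_cr·L_e²/(π²E) = 1.168×10^5 × 300.0² / (π² × 2.93×10^7) = 36.36 in⁴
Solid circle: I = πd⁴/64  ⇒  d = (64I/π)^(1/4) = (64×36.36/π)^(1/4) = 5.22 in

d ≈ 5.22 in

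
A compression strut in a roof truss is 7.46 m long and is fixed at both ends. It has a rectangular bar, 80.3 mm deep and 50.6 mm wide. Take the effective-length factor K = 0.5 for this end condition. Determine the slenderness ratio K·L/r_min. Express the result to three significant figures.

Buckling occurs about the weak axis: I_min = h·b³/12 with b = 50.6 mm (the shorter side).
I_min = 80.3×50.6³/12 = 8.669×10^5 mm⁴
A = 4.063×10^3 mm²;  r_min = √(I/A) = √(8.669×10^5/4.063×10^3) = 14.61 mm
L_e = K·L = 0.5 × 7.46 m = 3.730 m = 3730.0 mm
λ = L_e / r_min = 3730.0 / 14.61 = 255

λ ≈ 255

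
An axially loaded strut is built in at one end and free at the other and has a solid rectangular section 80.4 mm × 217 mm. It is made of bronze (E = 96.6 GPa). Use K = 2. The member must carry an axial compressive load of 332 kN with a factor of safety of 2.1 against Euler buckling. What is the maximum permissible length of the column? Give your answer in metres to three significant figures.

L_max ≈ 1.79 m

Buckling occurs about the weak axis: I_min = h·b³/12 with b = 80.4 mm (the shorter side).
I_min = 217×80.4³/12 = 9.398×10^6 mm⁴
I = 9.398×10^-6 m⁴
Required critical load P_cr = n·P = 2.1 × 332 = 697.2 kN = 6.972×10^5 N
From P_cr = π²EI/(K·L)²:  L = (1/K)·√(π²EI/P_cr) = (1/2)·√(π²×9.66×10^10×9.398×10^-6/6.972×10^5)
L = 1.79 m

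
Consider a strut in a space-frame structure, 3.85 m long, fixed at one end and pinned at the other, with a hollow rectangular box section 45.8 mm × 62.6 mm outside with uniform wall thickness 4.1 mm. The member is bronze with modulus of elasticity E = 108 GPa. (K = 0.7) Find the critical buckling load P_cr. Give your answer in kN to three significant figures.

P_cr ≈ 38.2 kN

Inner dimensions: h_i = 62.6 − 2×4.1 = 54.40 mm, b_i = 45.8 − 2×4.1 = 37.60 mm
Weak-axis I_min = (h_o·b_o³ − h_i·b_i³)/12 with b_o = 45.8, b_i = 37.60 mm (shorter outer/inner sides).
I_min = (62.6×45.8³ − 54.40×37.60³)/12 = 2.602×10^5 mm⁴
I = 2.602×10^5 mm⁴ = 2.602×10^-7 m⁴
Effective length L_e = K·L = 0.7 × 3.85 = 2.695 m
P_cr = π²EI / L_e² = π² × 108×10⁹ × 2.602×10^-7 / 2.695² = 3.819×10^4 N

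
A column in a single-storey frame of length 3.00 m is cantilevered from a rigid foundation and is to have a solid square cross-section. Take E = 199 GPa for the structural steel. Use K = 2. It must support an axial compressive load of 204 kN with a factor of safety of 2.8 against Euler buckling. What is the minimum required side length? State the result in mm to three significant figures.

Required P_cr = n·P = 2.8 × 204 = 571.2 kN
L_e = K·L = 2 × 3.00 = 6.000 m
Required I = P_cr·L_e²/(π²E) = 5.712×10^5 × 6.000² / (π² × 1.99×10^11) = 1.047×10^-5 m⁴
I_req = 1.047×10^7 mm⁴
Solid square: I = a⁴/12  ⇒  a = (12I)^(1/4) = (12×1.047×10^7)^(1/4) = 106 mm

a ≈ 106 mm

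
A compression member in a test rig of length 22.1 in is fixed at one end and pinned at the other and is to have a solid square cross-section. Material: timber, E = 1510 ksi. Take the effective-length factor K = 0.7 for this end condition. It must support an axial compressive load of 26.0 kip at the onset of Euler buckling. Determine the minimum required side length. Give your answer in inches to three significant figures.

L_e = K·L = 0.7 × 22.1 = 15.47 in
Required I = P_cr·L_e²/(π²E) = 2.600×10^4 × 15.47² / (π² × 1.51×10^6) = 0.4175 in⁴
Solid square: I = a⁴/12  ⇒  a = (12I)^(1/4) = (12×0.4175)^(1/4) = 1.50 in

a ≈ 1.50 in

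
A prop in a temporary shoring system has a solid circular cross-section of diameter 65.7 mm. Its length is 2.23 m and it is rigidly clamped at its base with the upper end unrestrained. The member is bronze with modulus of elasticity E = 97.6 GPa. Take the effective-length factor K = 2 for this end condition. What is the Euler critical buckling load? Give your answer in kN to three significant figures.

P_cr ≈ 44.3 kN

I = πd⁴/64 = π×65.7⁴/64 = 9.146×10^5 mm⁴
I = 9.146×10^5 mm⁴ = 9.146×10^-7 m⁴
Effective length L_e = K·L = 2 × 2.23 = 4.460 m
P_cr = π²EI / L_e² = π² × 97.6×10⁹ × 9.146×10^-7 / 4.460² = 4.429×10^4 N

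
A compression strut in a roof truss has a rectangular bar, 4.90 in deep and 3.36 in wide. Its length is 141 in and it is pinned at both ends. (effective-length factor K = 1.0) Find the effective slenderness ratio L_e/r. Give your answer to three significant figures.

λ ≈ 145

Buckling occurs about the weak axis: I_min = h·b³/12 with b = 3.36 in (the shorter side).
I_min = 4.90×3.36³/12 = 15.49 in⁴
A = 16.46 in²;  r_min = √(I/A) = √(15.49/16.46) = 0.9699 in
L_e = K·L = 1 × 141 = 141.0 in
λ = L_e / r_min = 141.00 / 0.9699 = 145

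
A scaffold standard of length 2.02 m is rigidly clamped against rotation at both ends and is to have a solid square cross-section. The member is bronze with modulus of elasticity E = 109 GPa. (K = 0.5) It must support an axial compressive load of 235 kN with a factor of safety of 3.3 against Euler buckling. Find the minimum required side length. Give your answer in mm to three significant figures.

Required P_cr = n·P = 3.3 × 235 = 775.5 kN
L_e = K·L = 0.5 × 2.02 = 1.010 m
Required I = P_cr·L_e²/(π²E) = 7.755×10^5 × 1.010² / (π² × 1.09×10^11) = 7.354×10^-7 m⁴
I_req = 7.354×10^5 mm⁴
Solid square: I = a⁴/12  ⇒  a = (12I)^(1/4) = (12×7.354×10^5)^(1/4) = 54.5 mm

a ≈ 54.5 mm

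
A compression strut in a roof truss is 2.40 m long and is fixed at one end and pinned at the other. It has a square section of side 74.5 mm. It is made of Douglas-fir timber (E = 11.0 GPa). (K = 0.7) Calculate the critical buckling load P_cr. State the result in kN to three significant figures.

P_cr ≈ 98.7 kN

I = a⁴/12 = 74.5⁴/12 = 2.567×10^6 mm⁴
I = 2.567×10^6 mm⁴ = 2.567×10^-6 m⁴
Effective length L_e = K·L = 0.7 × 2.40 = 1.680 m
P_cr = π²EI / L_e² = π² × 11.0×10⁹ × 2.567×10^-6 / 1.680² = 9.875×10^4 N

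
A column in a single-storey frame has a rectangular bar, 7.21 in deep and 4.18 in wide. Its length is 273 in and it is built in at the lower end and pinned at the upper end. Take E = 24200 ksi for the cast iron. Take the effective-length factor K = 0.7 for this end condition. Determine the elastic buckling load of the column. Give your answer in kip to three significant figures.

P_cr ≈ 287 kip

Buckling occurs about the weak axis: I_min = h·b³/12 with b = 4.18 in (the shorter side).
I_min = 7.21×4.18³/12 = 43.88 in⁴
Effective length L_e = K·L = 0.7 × 273 = 191.1 in
P_cr = π²EI / L_e² = π² × 24200×10³ × 43.88 / 191.1² = 2.870×10^5 lb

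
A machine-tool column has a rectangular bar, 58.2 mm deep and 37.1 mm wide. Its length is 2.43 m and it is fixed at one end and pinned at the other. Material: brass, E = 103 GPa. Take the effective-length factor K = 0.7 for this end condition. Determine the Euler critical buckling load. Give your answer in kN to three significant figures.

P_cr ≈ 87.0 kN

Buckling occurs about the weak axis: I_min = h·b³/12 with b = 37.1 mm (the shorter side).
I_min = 58.2×37.1³/12 = 2.477×10^5 mm⁴
I = 2.477×10^5 mm⁴ = 2.477×10^-7 m⁴
Effective length L_e = K·L = 0.7 × 2.43 = 1.701 m
P_cr = π²EI / L_e² = π² × 103×10⁹ × 2.477×10^-7 / 1.701² = 8.701×10^4 N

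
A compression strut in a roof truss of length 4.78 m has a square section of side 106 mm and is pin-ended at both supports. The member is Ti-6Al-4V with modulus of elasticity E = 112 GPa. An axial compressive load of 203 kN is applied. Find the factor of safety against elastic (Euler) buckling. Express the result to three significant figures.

n ≈ 2.51

I = a⁴/12 = 106⁴/12 = 1.052×10^7 mm⁴
I = 1.052×10^7 mm⁴ = 1.052×10^-5 m⁴
Effective length L_e = K·L = 1 × 4.78 = 4.780 m
P_cr = π²EI / L_e² = π² × 112×10⁹ × 1.052×10^-5 / 4.780² = 5.090×10^5 N
Factor of safety n = P_cr / P = 508.98 / 203 = 2.51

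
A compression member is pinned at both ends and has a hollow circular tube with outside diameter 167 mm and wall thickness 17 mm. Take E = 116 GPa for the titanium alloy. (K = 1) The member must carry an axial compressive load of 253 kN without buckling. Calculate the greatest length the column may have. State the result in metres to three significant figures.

L_max ≈ 10.2 m

Inner diameter d_i = 167 − 2×17 = 133.0 mm
I = π(d_o⁴ − d_i⁴)/64 = π(167⁴ − 133.0⁴)/64 = 2.282×10^7 mm⁴
I = 2.282×10^-5 m⁴
At the buckling limit P_cr = P = 2.530×10^5 N
From P_cr = π²EI/(K·L)²:  L = (1/K)·√(π²EI/P_cr) = (1/1)·√(π²×1.16×10^11×2.282×10^-5/2.530×10^5)
L = 10.2 m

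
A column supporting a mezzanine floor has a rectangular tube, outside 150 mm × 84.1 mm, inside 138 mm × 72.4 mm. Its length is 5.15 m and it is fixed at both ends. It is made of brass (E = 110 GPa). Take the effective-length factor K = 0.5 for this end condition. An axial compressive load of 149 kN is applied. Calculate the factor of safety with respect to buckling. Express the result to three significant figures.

n ≈ 3.37

Weak-axis I_min = (h_o·b_o³ − h_i·b_i³)/12 with b_o = 84.1, b_i = 72.40 mm (shorter outer/inner sides).
I_min = (150×84.1³ − 138.0×72.40³)/12 = 3.071×10^6 mm⁴
I = 3.071×10^6 mm⁴ = 3.071×10^-6 m⁴
Effective length L_e = K·L = 0.5 × 5.15 = 2.575 m
P_cr = π²EI / L_e² = π² × 110×10⁹ × 3.071×10^-6 / 2.575² = 5.028×10^5 N
Factor of safety n = P_cr / P = 502.83 / 149 = 3.37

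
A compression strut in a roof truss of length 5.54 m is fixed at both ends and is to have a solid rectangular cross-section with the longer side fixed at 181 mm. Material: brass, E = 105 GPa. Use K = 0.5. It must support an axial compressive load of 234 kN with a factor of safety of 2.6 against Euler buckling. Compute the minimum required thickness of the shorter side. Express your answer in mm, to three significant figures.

b ≈ 66.8 mm

Required P_cr = n·P = 2.6 × 234 = 608.4 kN
L_e = K·L = 0.5 × 5.54 = 2.770 m
Required I = P_cr·L_e²/(π²E) = 6.084×10^5 × 2.770² / (π² × 1.05×10^11) = 4.505×10^-6 m⁴
I_req = 4.505×10^6 mm⁴
Rectangle, weak axis: I_min = h·b³/12 with h = 181 mm fixed  ⇒  b = (12I/h)^(1/3) = 66.8 mm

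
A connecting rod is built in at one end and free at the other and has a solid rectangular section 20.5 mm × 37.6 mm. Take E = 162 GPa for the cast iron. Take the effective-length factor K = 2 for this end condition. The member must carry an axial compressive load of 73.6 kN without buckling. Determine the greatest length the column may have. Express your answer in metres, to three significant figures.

Buckling occurs about the weak axis: I_min = h·b³/12 with b = 20.5 mm (the shorter side).
I_min = 37.6×20.5³/12 = 2.699×10^4 mm⁴
I = 2.699×10^-8 m⁴
At the buckling limit P_cr = P = 7.360×10^4 N
From P_cr = π²EI/(K·L)²:  L = (1/K)·√(π²EI/P_cr) = (1/2)·√(π²×1.62×10^11×2.699×10^-8/7.360×10^4)
L = 0.383 m

L_max ≈ 0.383 m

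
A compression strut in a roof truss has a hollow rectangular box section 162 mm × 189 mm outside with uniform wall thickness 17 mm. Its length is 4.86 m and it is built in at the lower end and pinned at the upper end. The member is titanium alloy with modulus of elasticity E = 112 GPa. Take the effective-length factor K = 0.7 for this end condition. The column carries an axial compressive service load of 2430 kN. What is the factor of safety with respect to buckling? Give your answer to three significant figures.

n ≈ 1.57

Inner dimensions: h_i = 189 − 2×17 = 155.0 mm, b_i = 162 − 2×17 = 128.0 mm
Weak-axis I_min = (h_o·b_o³ − h_i·b_i³)/12 with b_o = 162, b_i = 128.0 mm (shorter outer/inner sides).
I_min = (189×162³ − 155.0×128.0³)/12 = 3.987×10^7 mm⁴
I = 3.987×10^7 mm⁴ = 3.987×10^-5 m⁴
Effective length L_e = K·L = 0.7 × 4.86 = 3.402 m
P_cr = π²EI / L_e² = π² × 112×10⁹ × 3.987×10^-5 / 3.402² = 3.808×10^6 N
Factor of safety n = P_cr / P = 3808.3 / 2430 = 1.57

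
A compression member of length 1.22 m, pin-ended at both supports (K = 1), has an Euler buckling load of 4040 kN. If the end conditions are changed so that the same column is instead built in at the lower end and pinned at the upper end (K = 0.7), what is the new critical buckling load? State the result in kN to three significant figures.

P_cr ∝ 1/K², so P_cr,new = P_cr,old × (K_old/K_new)² = 4040 × (1/0.7)²
= 4040 × 2.041 = 8240 kN

P_cr ≈ 8240 kN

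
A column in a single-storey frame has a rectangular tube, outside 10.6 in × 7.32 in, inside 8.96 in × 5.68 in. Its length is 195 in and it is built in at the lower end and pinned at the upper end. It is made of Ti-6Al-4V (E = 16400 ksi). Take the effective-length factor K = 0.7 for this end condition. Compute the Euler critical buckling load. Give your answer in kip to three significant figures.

P_cr ≈ 1820 kip

Weak-axis I_min = (h_o·b_o³ − h_i·b_i³)/12 with b_o = 7.32, b_i = 5.680 in (shorter outer/inner sides).
I_min = (10.6×7.32³ − 8.960×5.680³)/12 = 209.6 in⁴
Effective length L_e = K·L = 0.7 × 195 = 136.5 in
P_cr = π²EI / L_e² = π² × 16400×10³ × 209.6 / 136.5² = 1.821×10^6 lb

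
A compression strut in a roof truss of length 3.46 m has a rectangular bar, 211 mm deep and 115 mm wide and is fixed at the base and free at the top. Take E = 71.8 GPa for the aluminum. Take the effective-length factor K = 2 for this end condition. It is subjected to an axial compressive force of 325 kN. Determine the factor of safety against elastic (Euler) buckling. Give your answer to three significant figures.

Buckling occurs about the weak axis: I_min = h·b³/12 with b = 115 mm (the shorter side).
I_min = 211×115³/12 = 2.674×10^7 mm⁴
I = 2.674×10^7 mm⁴ = 2.674×10^-5 m⁴
Effective length L_e = K·L = 2 × 3.46 = 6.920 m
P_cr = π²EI / L_e² = π² × 71.8×10⁹ × 2.674×10^-5 / 6.920² = 3.957×10^5 N
Factor of safety n = P_cr / P = 395.74 / 325 = 1.22

n ≈ 1.22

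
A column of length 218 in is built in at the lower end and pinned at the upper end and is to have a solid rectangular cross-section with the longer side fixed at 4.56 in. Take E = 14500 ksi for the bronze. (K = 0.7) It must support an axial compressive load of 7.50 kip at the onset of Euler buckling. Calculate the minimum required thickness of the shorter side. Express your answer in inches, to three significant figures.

b ≈ 1.48 in

L_e = K·L = 0.7 × 218 = 152.6 in
Required I = P_cr·L_e²/(π²E) = 7.500×10^3 × 152.6² / (π² × 1.45×10^7) = 1.220 in⁴
Rectangle, weak axis: I_min = h·b³/12 with h = 4.56 in fixed  ⇒  b = (12I/h)^(1/3) = 1.48 in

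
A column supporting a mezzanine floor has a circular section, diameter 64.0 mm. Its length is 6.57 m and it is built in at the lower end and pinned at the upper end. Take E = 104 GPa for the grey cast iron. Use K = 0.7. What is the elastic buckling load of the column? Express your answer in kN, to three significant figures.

P_cr ≈ 40.0 kN

I = πd⁴/64 = π×64.0⁴/64 = 8.235×10^5 mm⁴
I = 8.235×10^5 mm⁴ = 8.235×10^-7 m⁴
Effective length L_e = K·L = 0.7 × 6.57 = 4.599 m
P_cr = π²EI / L_e² = π² × 104×10⁹ × 8.235×10^-7 / 4.599² = 3.997×10^4 N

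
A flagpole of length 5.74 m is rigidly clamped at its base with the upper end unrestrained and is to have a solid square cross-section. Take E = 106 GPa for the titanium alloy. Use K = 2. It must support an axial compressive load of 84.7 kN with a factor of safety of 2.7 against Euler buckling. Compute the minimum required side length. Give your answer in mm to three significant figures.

Required P_cr = n·P = 2.7 × 84.7 = 228.7 kN
L_e = K·L = 2 × 5.74 = 11.48 m
Required I = P_cr·L_e²/(π²E) = 2.287×10^5 × 11.48² / (π² × 1.06×10^11) = 2.881×10^-5 m⁴
I_req = 2.881×10^7 mm⁴
Solid square: I = a⁴/12  ⇒  a = (12I)^(1/4) = (12×2.881×10^7)^(1/4) = 136 mm

a ≈ 136 mm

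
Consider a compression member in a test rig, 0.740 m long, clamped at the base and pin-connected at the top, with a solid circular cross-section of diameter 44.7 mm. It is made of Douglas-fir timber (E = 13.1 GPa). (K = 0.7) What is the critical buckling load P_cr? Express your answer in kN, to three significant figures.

P_cr ≈ 94.4 kN

I = πd⁴/64 = π×44.7⁴/64 = 1.960×10^5 mm⁴
I = 1.960×10^5 mm⁴ = 1.960×10^-7 m⁴
Effective length L_e = K·L = 0.7 × 0.740 = 0.5180 m
P_cr = π²EI / L_e² = π² × 13.1×10⁹ × 1.960×10^-7 / 0.5180² = 9.443×10^4 N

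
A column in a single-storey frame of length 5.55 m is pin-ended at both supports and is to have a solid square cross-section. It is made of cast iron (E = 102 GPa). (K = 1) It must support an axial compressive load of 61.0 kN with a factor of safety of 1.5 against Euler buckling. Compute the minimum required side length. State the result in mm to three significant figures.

Required P_cr = n·P = 1.5 × 61.0 = 91.50 kN
L_e = K·L = 1 × 5.55 = 5.550 m
Required I = P_cr·L_e²/(π²E) = 9.150×10^4 × 5.550² / (π² × 1.02×10^11) = 2.800×10^-6 m⁴
I_req = 2.800×10^6 mm⁴
Solid square: I = a⁴/12  ⇒  a = (12I)^(1/4) = (12×2.800×10^6)^(1/4) = 76.1 mm

a ≈ 76.1 mm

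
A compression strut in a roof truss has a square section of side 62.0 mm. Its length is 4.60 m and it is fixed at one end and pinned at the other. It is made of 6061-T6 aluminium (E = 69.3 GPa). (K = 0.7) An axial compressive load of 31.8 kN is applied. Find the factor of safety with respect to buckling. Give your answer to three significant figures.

n ≈ 2.55

I = a⁴/12 = 62.0⁴/12 = 1.231×10^6 mm⁴
I = 1.231×10^6 mm⁴ = 1.231×10^-6 m⁴
Effective length L_e = K·L = 0.7 × 4.60 = 3.220 m
P_cr = π²EI / L_e² = π² × 69.3×10⁹ × 1.231×10^-6 / 3.220² = 8.123×10^4 N
Factor of safety n = P_cr / P = 81.228 / 31.8 = 2.55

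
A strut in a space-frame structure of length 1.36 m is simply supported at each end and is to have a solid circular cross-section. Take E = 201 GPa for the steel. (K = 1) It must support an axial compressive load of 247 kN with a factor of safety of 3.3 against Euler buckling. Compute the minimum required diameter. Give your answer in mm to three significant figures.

d ≈ 62.7 mm

Required P_cr = n·P = 3.3 × 247 = 815.1 kN
L_e = K·L = 1 × 1.36 = 1.360 m
Required I = P_cr·L_e²/(π²E) = 8.151×10^5 × 1.360² / (π² × 2.01×10^11) = 7.600×10^-7 m⁴
I_req = 7.600×10^5 mm⁴
Solid circle: I = πd⁴/64  ⇒  d = (64I/π)^(1/4) = (64×7.600×10^5/π)^(1/4) = 62.7 mm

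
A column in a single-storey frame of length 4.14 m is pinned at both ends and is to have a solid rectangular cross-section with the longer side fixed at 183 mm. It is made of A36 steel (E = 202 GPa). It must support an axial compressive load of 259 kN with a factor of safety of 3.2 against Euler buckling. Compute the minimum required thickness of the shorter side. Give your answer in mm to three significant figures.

b ≈ 77.6 mm

Required P_cr = n·P = 3.2 × 259 = 828.8 kN
L_e = K·L = 1 × 4.14 = 4.140 m
Required I = P_cr·L_e²/(π²E) = 8.288×10^5 × 4.140² / (π² × 2.02×10^11) = 7.125×10^-6 m⁴
I_req = 7.125×10^6 mm⁴
Rectangle, weak axis: I_min = h·b³/12 with h = 183 mm fixed  ⇒  b = (12I/h)^(1/3) = 77.6 mm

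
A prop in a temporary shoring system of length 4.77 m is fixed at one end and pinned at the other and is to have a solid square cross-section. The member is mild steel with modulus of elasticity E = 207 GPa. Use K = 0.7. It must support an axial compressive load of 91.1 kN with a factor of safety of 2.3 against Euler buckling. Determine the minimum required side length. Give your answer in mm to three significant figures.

a ≈ 60.9 mm

Required P_cr = n·P = 2.3 × 91.1 = 209.5 kN
L_e = K·L = 0.7 × 4.77 = 3.339 m
Required I = P_cr·L_e²/(π²E) = 2.095×10^5 × 3.339² / (π² × 2.07×10^11) = 1.143×10^-6 m⁴
I_req = 1.143×10^6 mm⁴
Solid square: I = a⁴/12  ⇒  a = (12I)^(1/4) = (12×1.143×10^6)^(1/4) = 60.9 mm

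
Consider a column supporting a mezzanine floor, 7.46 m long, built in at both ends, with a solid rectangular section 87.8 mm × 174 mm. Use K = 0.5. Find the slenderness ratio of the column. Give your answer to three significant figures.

λ ≈ 147

For a rectangle r_min = b/√12 = 87.8/√12 = 25.35 mm
L_e = K·L = 0.5 × 7.46 m = 3.730 m = 3730.0 mm
λ = L_e / r_min = 3730.0 / 25.35 = 147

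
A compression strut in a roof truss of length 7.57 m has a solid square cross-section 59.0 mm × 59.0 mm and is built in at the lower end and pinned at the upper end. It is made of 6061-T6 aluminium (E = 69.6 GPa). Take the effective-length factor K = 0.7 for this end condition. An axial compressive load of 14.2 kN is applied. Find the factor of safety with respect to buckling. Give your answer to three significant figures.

n ≈ 1.74

I = a⁴/12 = 59.0⁴/12 = 1.010×10^6 mm⁴
I = 1.010×10^6 mm⁴ = 1.010×10^-6 m⁴
Effective length L_e = K·L = 0.7 × 7.57 = 5.299 m
P_cr = π²EI / L_e² = π² × 69.6×10⁹ × 1.010×10^-6 / 5.299² = 2.470×10^4 N
Factor of safety n = P_cr / P = 24.703 / 14.2 = 1.74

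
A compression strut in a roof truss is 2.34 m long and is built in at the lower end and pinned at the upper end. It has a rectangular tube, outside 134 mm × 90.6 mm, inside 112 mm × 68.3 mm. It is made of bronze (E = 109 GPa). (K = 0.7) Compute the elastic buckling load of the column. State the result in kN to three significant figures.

P_cr ≈ 2140 kN

Weak-axis I_min = (h_o·b_o³ − h_i·b_i³)/12 with b_o = 90.6, b_i = 68.30 mm (shorter outer/inner sides).
I_min = (134×90.6³ − 112.0×68.30³)/12 = 5.331×10^6 mm⁴
I = 5.331×10^6 mm⁴ = 5.331×10^-6 m⁴
Effective length L_e = K·L = 0.7 × 2.34 = 1.638 m
P_cr = π²EI / L_e² = π² × 109×10⁹ × 5.331×10^-6 / 1.638² = 2.137×10^6 N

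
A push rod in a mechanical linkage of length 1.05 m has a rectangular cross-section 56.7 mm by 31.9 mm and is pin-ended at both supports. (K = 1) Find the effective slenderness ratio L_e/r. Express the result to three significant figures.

Buckling occurs about the weak axis: I_min = h·b³/12 with b = 31.9 mm (the shorter side).
I_min = 56.7×31.9³/12 = 1.534×10^5 mm⁴
A = 1.809×10^3 mm²;  r_min = √(I/A) = √(1.534×10^5/1.809×10^3) = 9.209 mm
L_e = K·L = 1 × 1.05 m = 1.050 m = 1050.0 mm
λ = L_e / r_min = 1050.0 / 9.209 = 114

λ ≈ 114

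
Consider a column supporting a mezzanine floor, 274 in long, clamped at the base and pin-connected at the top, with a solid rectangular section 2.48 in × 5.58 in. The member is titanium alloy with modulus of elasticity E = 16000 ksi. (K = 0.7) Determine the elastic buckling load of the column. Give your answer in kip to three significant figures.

Buckling occurs about the weak axis: I_min = h·b³/12 with b = 2.48 in (the shorter side).
I_min = 5.58×2.48³/12 = 7.093 in⁴
Effective length L_e = K·L = 0.7 × 274 = 191.8 in
P_cr = π²EI / L_e² = π² × 16000×10³ × 7.093 / 191.8² = 3.045×10^4 lb

P_cr ≈ 30.4 kip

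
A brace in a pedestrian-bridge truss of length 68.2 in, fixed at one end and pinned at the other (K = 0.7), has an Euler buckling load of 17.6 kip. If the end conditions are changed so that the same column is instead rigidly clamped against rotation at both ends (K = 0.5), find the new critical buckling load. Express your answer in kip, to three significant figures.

P_cr ≈ 34.5 kip

P_cr ∝ 1/K², so P_cr,new = P_cr,old × (K_old/K_new)² = 17.6 × (0.7/0.5)²
= 17.6 × 1.960 = 34.5 kip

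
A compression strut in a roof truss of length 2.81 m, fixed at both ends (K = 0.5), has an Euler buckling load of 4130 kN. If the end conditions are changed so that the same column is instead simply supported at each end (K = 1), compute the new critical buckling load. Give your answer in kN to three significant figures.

P_cr ≈ 1030 kN

P_cr ∝ 1/K², so P_cr,new = P_cr,old × (K_old/K_new)² = 4130 × (0.5/1)²
= 4130 × 0.2500 = 1030 kN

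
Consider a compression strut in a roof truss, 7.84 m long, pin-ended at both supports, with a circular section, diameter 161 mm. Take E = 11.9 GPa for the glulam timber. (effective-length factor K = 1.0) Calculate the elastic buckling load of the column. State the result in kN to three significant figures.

I = πd⁴/64 = π×161⁴/64 = 3.298×10^7 mm⁴
I = 3.298×10^7 mm⁴ = 3.298×10^-5 m⁴
Effective length L_e = K·L = 1 × 7.84 = 7.840 m
P_cr = π²EI / L_e² = π² × 11.9×10⁹ × 3.298×10^-5 / 7.840² = 6.302×10^4 N

P_cr ≈ 63.0 kN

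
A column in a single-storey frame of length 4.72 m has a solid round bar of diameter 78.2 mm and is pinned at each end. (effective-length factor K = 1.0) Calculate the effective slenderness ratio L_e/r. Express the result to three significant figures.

λ ≈ 241

For a solid circle r = d/4 = 78.2/4 = 19.55 mm
L_e = K·L = 1 × 4.72 m = 4.720 m = 4720.0 mm
λ = L_e / r_min = 4720.0 / 19.55 = 241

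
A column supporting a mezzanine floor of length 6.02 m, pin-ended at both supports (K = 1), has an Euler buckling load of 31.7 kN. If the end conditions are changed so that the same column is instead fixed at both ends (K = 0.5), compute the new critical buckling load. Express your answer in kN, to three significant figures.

P_cr ≈ 127 kN

P_cr ∝ 1/K², so P_cr,new = P_cr,old × (K_old/K_new)² = 31.7 × (1/0.5)²
= 31.7 × 4.000 = 127 kN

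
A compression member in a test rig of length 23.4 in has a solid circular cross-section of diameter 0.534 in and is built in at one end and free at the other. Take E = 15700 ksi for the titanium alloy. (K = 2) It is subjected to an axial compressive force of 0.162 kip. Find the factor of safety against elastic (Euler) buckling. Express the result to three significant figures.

n ≈ 1.74

I = πd⁴/64 = π×0.534⁴/64 = 3.991×10^-3 in⁴
Effective length L_e = K·L = 2 × 23.4 = 46.80 in
P_cr = π²EI / L_e² = π² × 15700×10³ × 3.991×10^-3 / 46.80² = 282.4 lb
Factor of safety n = P_cr / P = 0.28239 / 0.162 = 1.74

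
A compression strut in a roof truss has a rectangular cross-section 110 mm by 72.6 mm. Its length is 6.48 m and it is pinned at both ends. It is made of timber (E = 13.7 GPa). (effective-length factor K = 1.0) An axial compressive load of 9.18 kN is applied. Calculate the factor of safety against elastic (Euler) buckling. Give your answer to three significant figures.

n ≈ 1.23

Buckling occurs about the weak axis: I_min = h·b³/12 with b = 72.6 mm (the shorter side).
I_min = 110×72.6³/12 = 3.508×10^6 mm⁴
I = 3.508×10^6 mm⁴ = 3.508×10^-6 m⁴
Effective length L_e = K·L = 1 × 6.48 = 6.480 m
P_cr = π²EI / L_e² = π² × 13.7×10⁹ × 3.508×10^-6 / 6.480² = 1.130×10^4 N
Factor of safety n = P_cr / P = 11.295 / 9.18 = 1.23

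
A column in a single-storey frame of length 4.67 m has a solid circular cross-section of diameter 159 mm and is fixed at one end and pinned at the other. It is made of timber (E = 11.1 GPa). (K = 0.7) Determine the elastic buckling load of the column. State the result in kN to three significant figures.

P_cr ≈ 322 kN

I = πd⁴/64 = π×159⁴/64 = 3.137×10^7 mm⁴
I = 3.137×10^7 mm⁴ = 3.137×10^-5 m⁴
Effective length L_e = K·L = 0.7 × 4.67 = 3.269 m
P_cr = π²EI / L_e² = π² × 11.1×10⁹ × 3.137×10^-5 / 3.269² = 3.216×10^5 N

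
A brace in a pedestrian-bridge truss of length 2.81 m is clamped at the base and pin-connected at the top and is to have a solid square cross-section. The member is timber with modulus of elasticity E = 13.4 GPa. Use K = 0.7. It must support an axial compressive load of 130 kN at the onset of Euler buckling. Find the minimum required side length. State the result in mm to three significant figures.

L_e = K·L = 0.7 × 2.81 = 1.967 m
Required I = P_cr·L_e²/(π²E) = 1.300×10^5 × 1.967² / (π² × 1.34×10^10) = 3.803×10^-6 m⁴
I_req = 3.803×10^6 mm⁴
Solid square: I = a⁴/12  ⇒  a = (12I)^(1/4) = (12×3.803×10^6)^(1/4) = 82.2 mm

a ≈ 82.2 mm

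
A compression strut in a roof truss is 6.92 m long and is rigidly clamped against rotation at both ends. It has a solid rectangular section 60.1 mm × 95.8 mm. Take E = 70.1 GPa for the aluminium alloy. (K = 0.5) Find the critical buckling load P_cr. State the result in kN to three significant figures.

Buckling occurs about the weak axis: I_min = h·b³/12 with b = 60.1 mm (the shorter side).
I_min = 95.8×60.1³/12 = 1.733×10^6 mm⁴
I = 1.733×10^6 mm⁴ = 1.733×10^-6 m⁴
Effective length L_e = K·L = 0.5 × 6.92 = 3.460 m
P_cr = π²EI / L_e² = π² × 70.1×10⁹ × 1.733×10^-6 / 3.460² = 1.002×10^5 N

P_cr ≈ 100 kN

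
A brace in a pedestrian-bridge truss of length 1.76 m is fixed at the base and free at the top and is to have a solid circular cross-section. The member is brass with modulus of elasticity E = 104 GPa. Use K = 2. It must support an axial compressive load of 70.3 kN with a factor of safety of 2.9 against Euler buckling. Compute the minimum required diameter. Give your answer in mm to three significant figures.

Required P_cr = n·P = 2.9 × 70.3 = 203.9 kN
L_e = K·L = 2 × 1.76 = 3.520 m
Required I = P_cr·L_e²/(π²E) = 2.039×10^5 × 3.520² / (π² × 1.04×10^11) = 2.461×10^-6 m⁴
I_req = 2.461×10^6 mm⁴
Solid circle: I = πd⁴/64  ⇒  d = (64I/π)^(1/4) = (64×2.461×10^6/π)^(1/4) = 84.1 mm

d ≈ 84.1 mm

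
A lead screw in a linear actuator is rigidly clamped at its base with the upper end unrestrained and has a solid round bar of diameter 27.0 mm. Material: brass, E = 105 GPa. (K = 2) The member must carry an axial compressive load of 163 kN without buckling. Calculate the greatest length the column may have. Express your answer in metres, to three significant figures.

I = πd⁴/64 = π×27.0⁴/64 = 2.609×10^4 mm⁴
I = 2.609×10^-8 m⁴
At the buckling limit P_cr = P = 1.630×10^5 N
From P_cr = π²EI/(K·L)²:  L = (1/K)·√(π²EI/P_cr) = (1/2)·√(π²×1.05×10^11×2.609×10^-8/1.630×10^5)
L = 0.204 m

L_max ≈ 0.204 m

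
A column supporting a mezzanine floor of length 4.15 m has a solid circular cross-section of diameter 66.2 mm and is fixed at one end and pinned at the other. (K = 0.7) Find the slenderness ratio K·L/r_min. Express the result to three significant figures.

λ ≈ 176

I = πd⁴/64 = π×66.2⁴/64 = 9.428×10^5 mm⁴
A = 3.442×10^3 mm²;  r_min = √(I/A) = √(9.428×10^5/3.442×10^3) = 16.55 mm
L_e = K·L = 0.7 × 4.15 m = 2.905 m = 2905.0 mm
λ = L_e / r_min = 2905.0 / 16.55 = 176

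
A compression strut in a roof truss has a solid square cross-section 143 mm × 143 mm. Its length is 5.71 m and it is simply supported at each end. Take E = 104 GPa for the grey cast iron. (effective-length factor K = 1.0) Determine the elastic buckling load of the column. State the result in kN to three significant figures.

I = a⁴/12 = 143⁴/12 = 3.485×10^7 mm⁴
I = 3.485×10^7 mm⁴ = 3.485×10^-5 m⁴
Effective length L_e = K·L = 1 × 5.71 = 5.710 m
P_cr = π²EI / L_e² = π² × 104×10⁹ × 3.485×10^-5 / 5.710² = 1.097×10^6 N

P_cr ≈ 1100 kN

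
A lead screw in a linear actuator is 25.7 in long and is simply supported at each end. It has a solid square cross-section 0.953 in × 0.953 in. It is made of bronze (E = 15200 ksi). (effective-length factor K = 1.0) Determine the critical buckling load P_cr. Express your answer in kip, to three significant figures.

P_cr ≈ 15.6 kip

I = a⁴/12 = 0.953⁴/12 = 6.874×10^-2 in⁴
Effective length L_e = K·L = 1 × 25.7 = 25.70 in
P_cr = π²EI / L_e² = π² × 15200×10³ × 6.874×10^-2 / 25.70² = 1.561×10^4 lb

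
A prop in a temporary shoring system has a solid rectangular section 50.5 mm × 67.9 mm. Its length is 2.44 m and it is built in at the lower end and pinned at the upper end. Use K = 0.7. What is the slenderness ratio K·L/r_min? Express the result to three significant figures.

For a rectangle r_min = b/√12 = 50.5/√12 = 14.58 mm
L_e = K·L = 0.7 × 2.44 m = 1.708 m = 1708.0 mm
λ = L_e / r_min = 1708.0 / 14.58 = 117

λ ≈ 117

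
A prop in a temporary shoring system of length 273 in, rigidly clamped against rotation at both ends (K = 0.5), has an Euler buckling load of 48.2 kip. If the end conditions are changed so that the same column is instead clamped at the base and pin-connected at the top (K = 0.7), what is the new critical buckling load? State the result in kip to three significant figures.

P_cr ∝ 1/K², so P_cr,new = P_cr,old × (K_old/K_new)² = 48.2 × (0.5/0.7)²
= 48.2 × 0.5102 = 24.6 kip

P_cr ≈ 24.6 kip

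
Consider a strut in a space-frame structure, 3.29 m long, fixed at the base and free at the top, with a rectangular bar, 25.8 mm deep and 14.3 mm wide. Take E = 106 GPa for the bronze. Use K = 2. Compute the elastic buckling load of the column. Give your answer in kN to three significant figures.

Buckling occurs about the weak axis: I_min = h·b³/12 with b = 14.3 mm (the shorter side).
I_min = 25.8×14.3³/12 = 6.287×10^3 mm⁴
I = 6.287×10^3 mm⁴ = 6.287×10^-9 m⁴
Effective length L_e = K·L = 2 × 3.29 = 6.580 m
P_cr = π²EI / L_e² = π² × 106×10⁹ × 6.287×10^-9 / 6.580² = 151.9 N

P_cr ≈ 0.152 kN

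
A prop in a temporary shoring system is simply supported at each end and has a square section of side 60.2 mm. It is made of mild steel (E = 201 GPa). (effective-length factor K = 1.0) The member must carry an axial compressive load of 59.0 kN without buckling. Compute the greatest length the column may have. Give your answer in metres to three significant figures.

L_max ≈ 6.07 m

I = a⁴/12 = 60.2⁴/12 = 1.094×10^6 mm⁴
I = 1.094×10^-6 m⁴
At the buckling limit P_cr = P = 5.900×10^4 N
From P_cr = π²EI/(K·L)²:  L = (1/K)·√(π²EI/P_cr) = (1/1)·√(π²×2.01×10^11×1.094×10^-6/5.900×10^4)
L = 6.07 m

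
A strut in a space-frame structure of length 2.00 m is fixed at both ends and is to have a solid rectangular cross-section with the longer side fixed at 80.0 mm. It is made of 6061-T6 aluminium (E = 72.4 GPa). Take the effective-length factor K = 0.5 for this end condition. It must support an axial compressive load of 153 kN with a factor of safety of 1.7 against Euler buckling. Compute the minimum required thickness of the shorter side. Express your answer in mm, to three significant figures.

b ≈ 37.9 mm

Required P_cr = n·P = 1.7 × 153 = 260.1 kN
L_e = K·L = 0.5 × 2.00 = 1.000 m
Required I = P_cr·L_e²/(π²E) = 2.601×10^5 × 1.000² / (π² × 7.24×10^10) = 3.640×10^-7 m⁴
I_req = 3.640×10^5 mm⁴
Rectangle, weak axis: I_min = h·b³/12 with h = 80.0 mm fixed  ⇒  b = (12I/h)^(1/3) = 37.9 mm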